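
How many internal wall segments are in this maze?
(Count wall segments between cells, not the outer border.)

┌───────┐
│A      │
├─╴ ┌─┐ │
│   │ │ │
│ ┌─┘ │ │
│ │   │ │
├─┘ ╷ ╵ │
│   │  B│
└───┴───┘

Counting internal wall segments:
Total internal walls: 9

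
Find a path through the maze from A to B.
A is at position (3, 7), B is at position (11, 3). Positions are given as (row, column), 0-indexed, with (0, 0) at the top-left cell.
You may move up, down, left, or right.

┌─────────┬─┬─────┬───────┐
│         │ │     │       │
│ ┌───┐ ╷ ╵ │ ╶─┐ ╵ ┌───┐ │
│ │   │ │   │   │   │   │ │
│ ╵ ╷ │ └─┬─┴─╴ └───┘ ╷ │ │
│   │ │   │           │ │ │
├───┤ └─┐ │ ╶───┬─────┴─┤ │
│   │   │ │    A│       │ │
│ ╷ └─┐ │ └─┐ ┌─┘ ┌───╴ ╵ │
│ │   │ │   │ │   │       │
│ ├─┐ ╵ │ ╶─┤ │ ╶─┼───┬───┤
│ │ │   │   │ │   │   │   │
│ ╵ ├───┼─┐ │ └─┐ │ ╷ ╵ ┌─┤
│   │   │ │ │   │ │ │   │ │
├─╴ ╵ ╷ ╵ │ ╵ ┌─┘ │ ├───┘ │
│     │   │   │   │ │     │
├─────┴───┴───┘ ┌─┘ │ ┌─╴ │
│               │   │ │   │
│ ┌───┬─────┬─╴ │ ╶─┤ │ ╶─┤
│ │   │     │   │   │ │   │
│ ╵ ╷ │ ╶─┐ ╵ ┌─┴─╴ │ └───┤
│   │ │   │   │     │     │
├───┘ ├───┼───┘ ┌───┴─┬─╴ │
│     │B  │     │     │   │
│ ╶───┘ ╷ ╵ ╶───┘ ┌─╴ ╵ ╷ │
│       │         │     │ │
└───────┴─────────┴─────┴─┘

Finding the shortest path from (3, 7) to (11, 3):
Path length: 54 steps
Directions: left → left → up → right → right → up → left → up → right → right → down → right → up → right → right → right → down → down → down → down → left → up → left → left → left → down → left → down → right → down → down → left → down → left → left → left → left → left → left → left → down → down → right → up → right → down → down → left → left → down → right → right → right → up

Solution:

┌─────────┬─┬─────┬───────┐
│         │ │↱ → ↓│↱ → → ↓│
│ ┌───┐ ╷ ╵ │ ╶─┐ ╵ ┌───┐ │
│ │   │ │   │↑ ↰│↳ ↑│   │↓│
│ ╵ ╷ │ └─┬─┴─╴ └───┘ ╷ │ │
│   │ │   │↱ → ↑      │ │↓│
├───┤ └─┐ │ ╶───┬─────┴─┤ │
│   │   │ │↑ ← A│↓ ← ← ↰│↓│
│ ╷ └─┐ │ └─┐ ┌─┘ ┌───╴ ╵ │
│ │   │ │   │ │↓ ↲│    ↑ ↲│
│ ├─┐ ╵ │ ╶─┤ │ ╶─┼───┬───┤
│ │ │   │   │ │↳ ↓│   │   │
│ ╵ ├───┼─┐ │ └─┐ │ ╷ ╵ ┌─┤
│   │   │ │ │   │↓│ │   │ │
├─╴ ╵ ╷ ╵ │ ╵ ┌─┘ │ ├───┘ │
│     │   │   │↓ ↲│ │     │
├─────┴───┴───┘ ┌─┘ │ ┌─╴ │
│↓ ← ← ← ← ← ← ↲│   │ │   │
│ ┌───┬─────┬─╴ │ ╶─┤ │ ╶─┤
│↓│↱ ↓│     │   │   │ │   │
│ ╵ ╷ │ ╶─┐ ╵ ┌─┴─╴ │ └───┤
│↳ ↑│↓│   │   │     │     │
├───┘ ├───┼───┘ ┌───┴─┬─╴ │
│↓ ← ↲│B  │     │     │   │
│ ╶───┘ ╷ ╵ ╶───┘ ┌─╴ ╵ ╷ │
│↳ → → ↑│         │     │ │
└───────┴─────────┴─────┴─┘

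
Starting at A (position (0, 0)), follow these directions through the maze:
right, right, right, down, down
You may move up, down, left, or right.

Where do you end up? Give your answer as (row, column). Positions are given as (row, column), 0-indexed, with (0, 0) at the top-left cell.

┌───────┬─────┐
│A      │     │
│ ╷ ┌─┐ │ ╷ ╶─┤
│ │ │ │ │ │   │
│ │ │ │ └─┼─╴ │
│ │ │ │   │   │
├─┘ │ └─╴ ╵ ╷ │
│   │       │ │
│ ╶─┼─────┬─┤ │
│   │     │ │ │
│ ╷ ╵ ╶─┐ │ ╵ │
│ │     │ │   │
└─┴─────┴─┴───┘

Following directions step by step:
Start: (0, 0)
  right: (0, 0) → (0, 1)
  right: (0, 1) → (0, 2)
  right: (0, 2) → (0, 3)
  down: (0, 3) → (1, 3)
  down: (1, 3) → (2, 3)
Final position: (2, 3)

Path taken:

┌───────┬─────┐
│A → → ↓│     │
│ ╷ ┌─┐ │ ╷ ╶─┤
│ │ │ │↓│ │   │
│ │ │ │ └─┼─╴ │
│ │ │ │B  │   │
├─┘ │ └─╴ ╵ ╷ │
│   │       │ │
│ ╶─┼─────┬─┤ │
│   │     │ │ │
│ ╷ ╵ ╶─┐ │ ╵ │
│ │     │ │   │
└─┴─────┴─┴───┘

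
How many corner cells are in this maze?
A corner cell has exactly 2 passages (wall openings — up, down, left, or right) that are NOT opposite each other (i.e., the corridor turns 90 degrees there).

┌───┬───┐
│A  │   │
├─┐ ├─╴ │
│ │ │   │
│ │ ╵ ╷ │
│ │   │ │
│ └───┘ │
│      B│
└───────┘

Counting corner cells (2 non-opposite passages):
Total corners: 7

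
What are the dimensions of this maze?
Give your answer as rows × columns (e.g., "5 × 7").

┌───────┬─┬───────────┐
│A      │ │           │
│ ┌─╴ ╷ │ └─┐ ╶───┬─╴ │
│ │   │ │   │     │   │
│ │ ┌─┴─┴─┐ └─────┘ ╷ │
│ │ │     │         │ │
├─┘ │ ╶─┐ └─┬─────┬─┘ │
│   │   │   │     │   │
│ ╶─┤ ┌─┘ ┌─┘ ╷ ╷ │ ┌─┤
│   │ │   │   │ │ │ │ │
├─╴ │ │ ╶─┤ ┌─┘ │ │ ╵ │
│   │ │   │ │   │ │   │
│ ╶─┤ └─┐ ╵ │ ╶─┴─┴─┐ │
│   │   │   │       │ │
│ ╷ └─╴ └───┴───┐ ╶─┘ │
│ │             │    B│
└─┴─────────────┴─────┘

Counting the maze dimensions:
Rows (vertical): 8
Columns (horizontal): 11
Dimensions: 8 × 11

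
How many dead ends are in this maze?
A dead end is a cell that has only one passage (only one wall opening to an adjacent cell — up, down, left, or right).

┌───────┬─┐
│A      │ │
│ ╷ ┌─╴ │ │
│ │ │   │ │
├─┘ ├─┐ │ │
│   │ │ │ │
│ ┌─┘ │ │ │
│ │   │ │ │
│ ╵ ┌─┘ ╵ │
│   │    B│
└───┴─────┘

Checking each cell for number of passages:

Dead ends found at positions:
  (0, 4)
  (1, 0)
  (1, 2)
  (2, 2)
  (4, 2)
Total dead ends: 5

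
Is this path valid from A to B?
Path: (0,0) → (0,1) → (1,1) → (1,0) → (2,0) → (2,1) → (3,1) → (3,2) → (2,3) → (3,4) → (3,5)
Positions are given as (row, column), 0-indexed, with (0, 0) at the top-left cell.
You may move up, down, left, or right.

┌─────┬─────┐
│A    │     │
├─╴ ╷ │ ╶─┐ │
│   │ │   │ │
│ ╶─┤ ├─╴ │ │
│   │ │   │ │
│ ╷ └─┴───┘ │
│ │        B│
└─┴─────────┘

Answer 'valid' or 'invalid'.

Checking path validity:
Result: Invalid move at step 8: cannot move from (3, 2) to (2, 3).

invalid

Correct solution:

┌─────┬─────┐
│A ↓  │     │
├─╴ ╷ │ ╶─┐ │
│↓ ↲│ │   │ │
│ ╶─┤ ├─╴ │ │
│↳ ↓│ │   │ │
│ ╷ └─┴───┘ │
│ │↳ → → → B│
└─┴─────────┘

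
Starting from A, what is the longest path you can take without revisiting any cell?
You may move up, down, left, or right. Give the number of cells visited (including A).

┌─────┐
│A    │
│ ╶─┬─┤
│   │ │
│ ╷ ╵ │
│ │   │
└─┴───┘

Finding longest simple path using DFS:
Start: (0, 0)
Longest path visits 6 cells
Path: A → down → right → down → right → up

Solution:

┌─────┐
│A    │
│ ╶─┬─┤
│↳ ↓│B│
│ ╷ ╵ │
│ │↳ ↑│
└─┴───┘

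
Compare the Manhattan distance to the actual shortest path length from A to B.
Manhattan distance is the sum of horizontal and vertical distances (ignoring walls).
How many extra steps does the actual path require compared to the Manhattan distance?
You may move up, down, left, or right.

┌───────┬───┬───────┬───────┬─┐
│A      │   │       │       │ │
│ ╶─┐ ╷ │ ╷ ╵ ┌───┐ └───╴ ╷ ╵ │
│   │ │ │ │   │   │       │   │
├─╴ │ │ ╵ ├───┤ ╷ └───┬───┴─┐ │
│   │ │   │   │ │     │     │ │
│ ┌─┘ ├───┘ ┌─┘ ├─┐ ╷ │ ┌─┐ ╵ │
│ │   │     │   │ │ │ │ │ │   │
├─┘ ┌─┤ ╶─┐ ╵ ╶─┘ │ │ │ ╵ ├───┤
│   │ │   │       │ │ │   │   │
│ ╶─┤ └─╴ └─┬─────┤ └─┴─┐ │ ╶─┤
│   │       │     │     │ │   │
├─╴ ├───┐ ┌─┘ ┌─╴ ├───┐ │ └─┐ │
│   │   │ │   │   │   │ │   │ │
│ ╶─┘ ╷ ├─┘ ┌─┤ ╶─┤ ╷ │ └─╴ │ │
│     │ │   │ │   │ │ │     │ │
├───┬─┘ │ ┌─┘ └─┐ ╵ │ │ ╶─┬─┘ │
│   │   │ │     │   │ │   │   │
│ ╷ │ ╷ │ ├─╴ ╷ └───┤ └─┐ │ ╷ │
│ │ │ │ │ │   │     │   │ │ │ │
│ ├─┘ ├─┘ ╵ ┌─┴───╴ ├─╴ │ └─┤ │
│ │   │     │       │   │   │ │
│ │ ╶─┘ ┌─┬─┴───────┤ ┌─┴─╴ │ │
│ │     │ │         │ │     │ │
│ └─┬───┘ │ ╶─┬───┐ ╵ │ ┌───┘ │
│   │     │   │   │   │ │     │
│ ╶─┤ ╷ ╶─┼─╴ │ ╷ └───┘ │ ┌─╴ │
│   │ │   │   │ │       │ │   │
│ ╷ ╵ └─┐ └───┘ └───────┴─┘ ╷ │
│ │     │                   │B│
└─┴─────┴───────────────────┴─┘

Manhattan distance: |14 - 0| + |14 - 0| = 28
Actual path length: 64
Extra steps: 64 - 28 = 36

Solution:

┌───────┬───┬───────┬───────┬─┐
│A → → ↓│↱ ↓│↱ → → ↓│    ↱ ↓│ │
│ ╶─┐ ╷ │ ╷ ╵ ┌───┐ └───╴ ╷ ╵ │
│   │ │↓│↑│↳ ↑│   │↳ → → ↑│↳ ↓│
├─╴ │ │ ╵ ├───┤ ╷ └───┬───┴─┐ │
│   │ │↳ ↑│   │ │     │↓ ← ↰│↓│
│ ┌─┘ ├───┘ ┌─┘ ├─┐ ╷ │ ┌─┐ ╵ │
│ │   │     │   │ │ │ │↓│ │↑ ↲│
├─┘ ┌─┤ ╶─┐ ╵ ╶─┘ │ │ │ ╵ ├───┤
│   │ │   │       │ │ │↳ ↓│   │
│ ╶─┤ └─╴ └─┬─────┤ └─┴─┐ │ ╶─┤
│   │       │     │     │↓│   │
├─╴ ├───┐ ┌─┘ ┌─╴ ├───┐ │ └─┐ │
│   │   │ │   │   │   │ │↳ ↓│ │
│ ╶─┘ ╷ ├─┘ ┌─┤ ╶─┤ ╷ │ └─╴ │ │
│     │ │   │ │   │ │ │↓ ← ↲│ │
├───┬─┘ │ ┌─┘ └─┐ ╵ │ │ ╶─┬─┘ │
│   │   │ │     │   │ │↳ ↓│   │
│ ╷ │ ╷ │ ├─╴ ╷ └───┤ └─┐ │ ╷ │
│ │ │ │ │ │   │     │   │↓│ │ │
│ ├─┘ ├─┘ ╵ ┌─┴───╴ ├─╴ │ └─┤ │
│ │   │     │       │   │↳ ↓│ │
│ │ ╶─┘ ┌─┬─┴───────┤ ┌─┴─╴ │ │
│ │     │ │         │ │↓ ← ↲│ │
│ └─┬───┘ │ ╶─┬───┐ ╵ │ ┌───┘ │
│   │     │   │↓ ↰│   │↓│     │
│ ╶─┤ ╷ ╶─┼─╴ │ ╷ └───┘ │ ┌─╴ │
│   │ │   │   │↓│↑ ← ← ↲│ │↱ ↓│
│ ╷ ╵ └─┐ └───┘ └───────┴─┘ ╷ │
│ │     │      ↳ → → → → → ↑│B│
└─┴─────┴───────────────────┴─┘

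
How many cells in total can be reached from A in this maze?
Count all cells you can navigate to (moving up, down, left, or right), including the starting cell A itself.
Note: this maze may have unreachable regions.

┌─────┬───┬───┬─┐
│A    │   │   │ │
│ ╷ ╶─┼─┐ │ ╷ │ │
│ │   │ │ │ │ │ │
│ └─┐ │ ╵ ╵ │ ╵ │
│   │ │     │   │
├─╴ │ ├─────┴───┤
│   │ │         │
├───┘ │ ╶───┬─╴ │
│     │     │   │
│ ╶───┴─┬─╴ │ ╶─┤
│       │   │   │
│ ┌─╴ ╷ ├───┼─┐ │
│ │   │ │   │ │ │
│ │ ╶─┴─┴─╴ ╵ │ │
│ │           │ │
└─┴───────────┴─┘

Using BFS/flood-fill to find all reachable cells from A:
Maze size: 8 × 8 = 64 total cells
31 cell(s) are walled off and cannot be reached from A.
Reachable cells: 33

Reachable region (· marks reachable cells):

┌─────┬───┬───┬─┐
│A · ·│   │   │ │
│ ╷ ╶─┼─┐ │ ╷ │ │
│·│· ·│ │ │ │ │ │
│ └─┐ │ ╵ ╵ │ ╵ │
│· ·│·│     │   │
├─╴ │ ├─────┴───┤
│· ·│·│         │
├───┘ │ ╶───┬─╴ │
│· · ·│     │   │
│ ╶───┴─┬─╴ │ ╶─┤
│· · · ·│   │   │
│ ┌─╴ ╷ ├───┼─┐ │
│·│· ·│·│· ·│·│ │
│ │ ╶─┴─┴─╴ ╵ │ │
│·│· · · · · ·│ │
└─┴───────────┴─┘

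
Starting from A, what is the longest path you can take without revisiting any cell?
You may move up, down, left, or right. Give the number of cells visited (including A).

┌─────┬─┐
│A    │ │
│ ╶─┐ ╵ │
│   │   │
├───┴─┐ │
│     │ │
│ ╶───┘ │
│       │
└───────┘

Finding longest simple path using DFS:
Start: (0, 0)
Longest path visits 13 cells
Path: A → right → right → down → right → down → down → left → left → left → up → right → right

Solution:

┌─────┬─┐
│A → ↓│ │
│ ╶─┐ ╵ │
│   │↳ ↓│
├───┴─┐ │
│↱ → B│↓│
│ ╶───┘ │
│↑ ← ← ↲│
└───────┘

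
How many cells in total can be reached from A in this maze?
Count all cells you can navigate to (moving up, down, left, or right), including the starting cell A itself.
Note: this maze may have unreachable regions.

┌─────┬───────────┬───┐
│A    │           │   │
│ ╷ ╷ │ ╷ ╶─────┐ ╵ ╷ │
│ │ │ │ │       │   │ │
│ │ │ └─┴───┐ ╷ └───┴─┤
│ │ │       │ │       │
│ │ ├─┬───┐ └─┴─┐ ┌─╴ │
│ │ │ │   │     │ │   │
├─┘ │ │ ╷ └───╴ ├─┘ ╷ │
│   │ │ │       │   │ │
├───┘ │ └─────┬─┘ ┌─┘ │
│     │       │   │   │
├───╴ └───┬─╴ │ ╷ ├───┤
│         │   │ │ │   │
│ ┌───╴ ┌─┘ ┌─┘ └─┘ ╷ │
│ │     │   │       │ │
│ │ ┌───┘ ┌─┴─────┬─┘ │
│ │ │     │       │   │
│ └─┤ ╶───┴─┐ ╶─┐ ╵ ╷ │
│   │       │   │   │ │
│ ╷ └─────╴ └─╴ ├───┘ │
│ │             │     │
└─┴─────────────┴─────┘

Using BFS/flood-fill to find all reachable cells from A:
Maze size: 11 × 11 = 121 total cells
All cells are reachable — the maze is fully connected.
Reachable cells: 121

Reachable region (· marks reachable cells):

┌─────┬───────────┬───┐
│A · ·│· · · · · ·│· ·│
│ ╷ ╷ │ ╷ ╶─────┐ ╵ ╷ │
│·│·│·│·│· · · ·│· ·│·│
│ │ │ └─┴───┐ ╷ └───┴─┤
│·│·│· · · ·│·│· · · ·│
│ │ ├─┬───┐ └─┴─┐ ┌─╴ │
│·│·│·│· ·│· · ·│·│· ·│
├─┘ │ │ ╷ └───╴ ├─┘ ╷ │
│· ·│·│·│· · · ·│· ·│·│
├───┘ │ └─────┬─┘ ┌─┘ │
│· · ·│· · · ·│· ·│· ·│
├───╴ └───┬─╴ │ ╷ ├───┤
│· · · · ·│· ·│·│·│· ·│
│ ┌───╴ ┌─┘ ┌─┘ └─┘ ╷ │
│·│· · ·│· ·│· · · ·│·│
│ │ ┌───┘ ┌─┴─────┬─┘ │
│·│·│· · ·│· · · ·│· ·│
│ └─┤ ╶───┴─┐ ╶─┐ ╵ ╷ │
│· ·│· · · ·│· ·│· ·│·│
│ ╷ └─────╴ └─╴ ├───┘ │
│·│· · · · · · ·│· · ·│
└─┴─────────────┴─────┘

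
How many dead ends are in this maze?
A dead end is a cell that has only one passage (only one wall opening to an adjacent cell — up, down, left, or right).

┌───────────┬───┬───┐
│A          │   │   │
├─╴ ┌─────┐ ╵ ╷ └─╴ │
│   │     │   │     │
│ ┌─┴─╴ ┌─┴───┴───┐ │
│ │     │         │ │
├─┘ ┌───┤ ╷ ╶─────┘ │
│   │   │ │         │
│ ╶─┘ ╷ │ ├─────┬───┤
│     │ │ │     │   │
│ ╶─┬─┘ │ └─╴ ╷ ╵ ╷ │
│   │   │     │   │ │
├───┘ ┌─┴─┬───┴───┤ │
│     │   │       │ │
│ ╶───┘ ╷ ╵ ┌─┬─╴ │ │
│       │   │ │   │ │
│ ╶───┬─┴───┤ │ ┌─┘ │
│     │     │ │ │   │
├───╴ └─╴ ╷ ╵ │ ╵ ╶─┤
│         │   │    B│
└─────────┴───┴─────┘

Checking each cell for number of passages:

Dead ends found at positions:
  (0, 0)
  (0, 8)
  (1, 2)
  (1, 4)
  (2, 0)
  (2, 8)
  (4, 5)
  (5, 1)
  (7, 6)
  (8, 3)
  (9, 0)
  (9, 9)
Total dead ends: 12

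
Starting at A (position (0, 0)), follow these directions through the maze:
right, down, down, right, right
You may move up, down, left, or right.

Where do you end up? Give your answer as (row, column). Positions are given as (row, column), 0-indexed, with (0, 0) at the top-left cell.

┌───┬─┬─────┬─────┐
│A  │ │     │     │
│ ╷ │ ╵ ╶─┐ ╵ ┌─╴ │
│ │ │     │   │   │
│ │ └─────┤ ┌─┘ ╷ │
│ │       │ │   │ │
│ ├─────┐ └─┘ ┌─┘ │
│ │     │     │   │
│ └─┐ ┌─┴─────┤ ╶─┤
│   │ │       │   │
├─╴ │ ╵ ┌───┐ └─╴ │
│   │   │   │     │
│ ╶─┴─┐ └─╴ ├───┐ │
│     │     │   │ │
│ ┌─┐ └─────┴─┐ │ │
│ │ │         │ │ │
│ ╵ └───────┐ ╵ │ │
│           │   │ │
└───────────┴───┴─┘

Following directions step by step:
Start: (0, 0)
  right: (0, 0) → (0, 1)
  down: (0, 1) → (1, 1)
  down: (1, 1) → (2, 1)
  right: (2, 1) → (2, 2)
  right: (2, 2) → (2, 3)
Final position: (2, 3)

Path taken:

┌───┬─┬─────┬─────┐
│A ↓│ │     │     │
│ ╷ │ ╵ ╶─┐ ╵ ┌─╴ │
│ │↓│     │   │   │
│ │ └─────┤ ┌─┘ ╷ │
│ │↳ → B  │ │   │ │
│ ├─────┐ └─┘ ┌─┘ │
│ │     │     │   │
│ └─┐ ┌─┴─────┤ ╶─┤
│   │ │       │   │
├─╴ │ ╵ ┌───┐ └─╴ │
│   │   │   │     │
│ ╶─┴─┐ └─╴ ├───┐ │
│     │     │   │ │
│ ┌─┐ └─────┴─┐ │ │
│ │ │         │ │ │
│ ╵ └───────┐ ╵ │ │
│           │   │ │
└───────────┴───┴─┘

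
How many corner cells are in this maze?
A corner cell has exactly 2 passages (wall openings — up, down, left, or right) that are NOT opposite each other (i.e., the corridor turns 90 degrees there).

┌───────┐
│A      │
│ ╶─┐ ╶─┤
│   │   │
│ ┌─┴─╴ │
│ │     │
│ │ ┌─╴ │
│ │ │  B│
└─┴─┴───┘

Counting corner cells (2 non-opposite passages):
Total corners: 5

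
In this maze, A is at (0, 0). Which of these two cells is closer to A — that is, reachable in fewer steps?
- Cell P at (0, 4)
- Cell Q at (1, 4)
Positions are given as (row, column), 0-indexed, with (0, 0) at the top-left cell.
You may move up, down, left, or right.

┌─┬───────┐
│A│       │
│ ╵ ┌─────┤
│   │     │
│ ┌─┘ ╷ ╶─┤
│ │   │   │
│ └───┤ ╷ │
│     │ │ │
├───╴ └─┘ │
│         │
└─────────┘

Shortest path A → P at (0, 4): 6 steps
Shortest path A → Q at (1, 4): 13 steps

P is closer (6 steps vs 13 steps).

Path to P:

┌─┬───────┐
│A│↱ → → P│
│ ╵ ┌─────┤
│↳ ↑│     │
│ ┌─┘ ╷ ╶─┤
│ │   │   │
│ └───┤ ╷ │
│     │ │ │
├───╴ └─┘ │
│         │
└─────────┘

Path to Q:

┌─┬───────┐
│A│       │
│ ╵ ┌─────┤
│↓  │  ↱ Q│
│ ┌─┘ ╷ ╶─┤
│↓│   │↑ ↰│
│ └───┤ ╷ │
│↳ → ↓│ │↑│
├───╴ └─┘ │
│    ↳ → ↑│
└─────────┘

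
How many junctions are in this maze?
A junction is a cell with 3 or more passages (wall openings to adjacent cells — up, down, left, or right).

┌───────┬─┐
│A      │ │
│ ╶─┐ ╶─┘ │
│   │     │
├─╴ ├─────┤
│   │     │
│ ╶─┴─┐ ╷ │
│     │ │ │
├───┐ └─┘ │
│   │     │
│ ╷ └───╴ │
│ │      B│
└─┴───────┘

Checking each cell for number of passages:

Junctions found (3+ passages):
  (0, 2): 3 passages
  (2, 3): 3 passages
  (4, 4): 3 passages
Total junctions: 3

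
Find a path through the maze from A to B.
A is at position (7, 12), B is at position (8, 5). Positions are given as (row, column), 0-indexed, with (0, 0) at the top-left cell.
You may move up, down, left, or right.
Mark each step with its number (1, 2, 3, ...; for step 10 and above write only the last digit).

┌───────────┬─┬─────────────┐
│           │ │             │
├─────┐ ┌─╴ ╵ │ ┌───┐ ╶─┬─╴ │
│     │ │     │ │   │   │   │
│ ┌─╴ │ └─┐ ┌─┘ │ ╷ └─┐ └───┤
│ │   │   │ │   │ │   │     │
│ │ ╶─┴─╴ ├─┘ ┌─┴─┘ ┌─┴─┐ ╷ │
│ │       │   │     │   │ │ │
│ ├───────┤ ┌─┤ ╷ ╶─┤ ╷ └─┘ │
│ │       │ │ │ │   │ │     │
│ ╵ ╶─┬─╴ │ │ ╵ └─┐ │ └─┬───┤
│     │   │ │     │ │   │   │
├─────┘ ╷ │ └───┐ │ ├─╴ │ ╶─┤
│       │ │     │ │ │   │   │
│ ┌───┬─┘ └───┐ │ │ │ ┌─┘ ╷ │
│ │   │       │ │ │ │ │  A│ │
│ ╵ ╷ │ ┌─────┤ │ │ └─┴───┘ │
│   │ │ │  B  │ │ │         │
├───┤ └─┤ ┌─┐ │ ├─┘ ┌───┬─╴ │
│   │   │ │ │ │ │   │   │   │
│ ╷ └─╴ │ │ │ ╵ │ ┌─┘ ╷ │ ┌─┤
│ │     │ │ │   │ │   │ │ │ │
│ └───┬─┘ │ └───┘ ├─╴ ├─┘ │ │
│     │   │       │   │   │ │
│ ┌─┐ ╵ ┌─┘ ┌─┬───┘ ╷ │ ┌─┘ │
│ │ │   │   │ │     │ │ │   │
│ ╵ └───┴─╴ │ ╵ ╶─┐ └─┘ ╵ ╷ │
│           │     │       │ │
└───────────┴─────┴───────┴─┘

Finding the shortest path from (7, 12) to (8, 5):
Path length: 34 steps
Directions: up → right → down → down → left → left → left → left → down → left → down → down → left → left → left → down → down → left → left → left → left → left → up → up → right → right → down → right → up → right → up → up → up → right

Solution:

┌───────────┬─┬─────────────┐
│           │ │             │
├─────┐ ┌─╴ ╵ │ ┌───┐ ╶─┬─╴ │
│     │ │     │ │   │   │   │
│ ┌─╴ │ └─┐ ┌─┘ │ ╷ └─┐ └───┤
│ │   │   │ │   │ │   │     │
│ │ ╶─┴─╴ ├─┘ ┌─┴─┘ ┌─┴─┐ ╷ │
│ │       │   │     │   │ │ │
│ ├───────┤ ┌─┤ ╷ ╶─┤ ╷ └─┘ │
│ │       │ │ │ │   │ │     │
│ ╵ ╶─┬─╴ │ │ ╵ └─┐ │ └─┬───┤
│     │   │ │     │ │   │   │
├─────┘ ╷ │ └───┐ │ ├─╴ │ ╶─┤
│       │ │     │ │ │   │1 2│
│ ┌───┬─┘ └───┐ │ │ │ ┌─┘ ╷ │
│ │   │       │ │ │ │ │  A│3│
│ ╵ ╷ │ ┌─────┤ │ │ └─┴───┘ │
│   │ │ │3 B  │ │ │8 7 6 5 4│
├───┤ └─┤ ┌─┐ │ ├─┘ ┌───┬─╴ │
│   │   │2│ │ │ │0 9│   │   │
│ ╷ └─╴ │ │ │ ╵ │ ┌─┘ ╷ │ ┌─┤
│ │     │1│ │   │1│   │ │ │ │
│ └───┬─┘ │ └───┘ ├─╴ ├─┘ │ │
│4 5 6│9 0│5 4 3 2│   │   │ │
│ ┌─┐ ╵ ┌─┘ ┌─┬───┘ ╷ │ ┌─┘ │
│3│ │7 8│  6│ │     │ │ │   │
│ ╵ └───┴─╴ │ ╵ ╶─┐ └─┘ ╵ ╷ │
│2 1 0 9 8 7│     │       │ │
└───────────┴─────┴───────┴─┘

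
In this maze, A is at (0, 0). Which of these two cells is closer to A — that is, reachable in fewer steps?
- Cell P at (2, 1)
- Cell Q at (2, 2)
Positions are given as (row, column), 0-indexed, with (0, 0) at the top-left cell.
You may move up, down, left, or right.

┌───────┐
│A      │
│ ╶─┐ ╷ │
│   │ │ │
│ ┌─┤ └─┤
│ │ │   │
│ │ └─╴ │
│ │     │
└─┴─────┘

Shortest path A → P at (2, 1): 9 steps
Shortest path A → Q at (2, 2): 4 steps

Q is closer (4 steps vs 9 steps).

Path to P:

┌───────┐
│A → ↓  │
│ ╶─┐ ╷ │
│   │↓│ │
│ ┌─┤ └─┤
│ │P│↳ ↓│
│ │ └─╴ │
│ │↑ ← ↲│
└─┴─────┘

Path to Q:

┌───────┐
│A → ↓  │
│ ╶─┐ ╷ │
│   │↓│ │
│ ┌─┤ └─┤
│ │ │Q  │
│ │ └─╴ │
│ │     │
└─┴─────┘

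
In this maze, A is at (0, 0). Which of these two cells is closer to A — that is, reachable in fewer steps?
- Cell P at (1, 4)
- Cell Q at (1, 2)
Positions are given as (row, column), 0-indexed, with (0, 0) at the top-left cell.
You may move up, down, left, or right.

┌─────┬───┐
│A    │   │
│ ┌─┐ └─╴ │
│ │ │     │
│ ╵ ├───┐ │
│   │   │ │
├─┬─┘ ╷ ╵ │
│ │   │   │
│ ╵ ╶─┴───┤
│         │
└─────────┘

Shortest path A → P at (1, 4): 5 steps
Shortest path A → Q at (1, 2): 3 steps

Q is closer (3 steps vs 5 steps).

Path to P:

┌─────┬───┐
│A → ↓│   │
│ ┌─┐ └─╴ │
│ │ │↳ → P│
│ ╵ ├───┐ │
│   │   │ │
├─┬─┘ ╷ ╵ │
│ │   │   │
│ ╵ ╶─┴───┤
│         │
└─────────┘

Path to Q:

┌─────┬───┐
│A → ↓│   │
│ ┌─┐ └─╴ │
│ │ │Q    │
│ ╵ ├───┐ │
│   │   │ │
├─┬─┘ ╷ ╵ │
│ │   │   │
│ ╵ ╶─┴───┤
│         │
└─────────┘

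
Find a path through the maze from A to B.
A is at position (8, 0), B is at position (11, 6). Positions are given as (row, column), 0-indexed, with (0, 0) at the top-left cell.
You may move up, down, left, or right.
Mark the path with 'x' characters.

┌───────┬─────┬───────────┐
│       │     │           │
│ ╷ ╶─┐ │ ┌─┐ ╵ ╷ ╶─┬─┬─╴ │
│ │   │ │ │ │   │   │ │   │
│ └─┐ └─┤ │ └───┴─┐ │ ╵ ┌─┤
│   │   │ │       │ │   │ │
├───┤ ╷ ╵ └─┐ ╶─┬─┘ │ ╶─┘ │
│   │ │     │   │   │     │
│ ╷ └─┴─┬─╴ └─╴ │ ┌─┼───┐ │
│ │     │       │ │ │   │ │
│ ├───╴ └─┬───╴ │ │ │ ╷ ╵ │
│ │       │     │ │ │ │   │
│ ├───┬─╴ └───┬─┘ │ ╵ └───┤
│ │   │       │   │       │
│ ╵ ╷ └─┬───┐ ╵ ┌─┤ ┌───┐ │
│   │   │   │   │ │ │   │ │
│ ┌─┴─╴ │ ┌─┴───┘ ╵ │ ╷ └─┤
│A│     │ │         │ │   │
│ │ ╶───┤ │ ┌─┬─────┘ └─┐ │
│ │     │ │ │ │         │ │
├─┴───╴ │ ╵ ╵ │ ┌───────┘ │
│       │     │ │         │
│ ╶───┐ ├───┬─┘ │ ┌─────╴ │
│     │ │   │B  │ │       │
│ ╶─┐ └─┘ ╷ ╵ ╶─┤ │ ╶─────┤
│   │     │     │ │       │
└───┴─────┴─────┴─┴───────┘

Finding the shortest path from (8, 0) to (11, 6):
Path length: 27 steps
Directions: up → right → up → right → down → right → down → left → left → down → right → right → down → left → left → left → down → right → right → down → right → right → up → right → down → right → up

Solution:

┌───────┬─────┬───────────┐
│       │     │           │
│ ╷ ╶─┐ │ ┌─┐ ╵ ╷ ╶─┬─┬─╴ │
│ │   │ │ │ │   │   │ │   │
│ └─┐ └─┤ │ └───┴─┐ │ ╵ ┌─┤
│   │   │ │       │ │   │ │
├───┤ ╷ ╵ └─┐ ╶─┬─┘ │ ╶─┘ │
│   │ │     │   │   │     │
│ ╷ └─┴─┬─╴ └─╴ │ ┌─┼───┐ │
│ │     │       │ │ │   │ │
│ ├───╴ └─┬───╴ │ │ │ ╷ ╵ │
│ │       │     │ │ │ │   │
│ ├───┬─╴ └───┬─┘ │ ╵ └───┤
│ │x x│       │   │       │
│ ╵ ╷ └─┬───┐ ╵ ┌─┤ ┌───┐ │
│x x│x x│   │   │ │ │   │ │
│ ┌─┴─╴ │ ┌─┴───┘ ╵ │ ╷ └─┤
│A│x x x│ │         │ │   │
│ │ ╶───┤ │ ┌─┬─────┘ └─┐ │
│ │x x x│ │ │ │         │ │
├─┴───╴ │ ╵ ╵ │ ┌───────┘ │
│x x x x│     │ │         │
│ ╶───┐ ├───┬─┘ │ ┌─────╴ │
│x x x│ │x x│B  │ │       │
│ ╶─┐ └─┘ ╷ ╵ ╶─┤ │ ╶─────┤
│   │x x x│x x  │ │       │
└───┴─────┴─────┴─┴───────┘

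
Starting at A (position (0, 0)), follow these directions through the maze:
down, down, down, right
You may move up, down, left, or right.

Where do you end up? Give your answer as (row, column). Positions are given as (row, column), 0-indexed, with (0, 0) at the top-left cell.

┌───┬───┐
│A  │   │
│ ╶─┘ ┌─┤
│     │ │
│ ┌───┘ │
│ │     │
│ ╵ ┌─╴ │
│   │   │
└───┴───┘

Following directions step by step:
Start: (0, 0)
  down: (0, 0) → (1, 0)
  down: (1, 0) → (2, 0)
  down: (2, 0) → (3, 0)
  right: (3, 0) → (3, 1)
Final position: (3, 1)

Path taken:

┌───┬───┐
│A  │   │
│ ╶─┘ ┌─┤
│↓    │ │
│ ┌───┘ │
│↓│     │
│ ╵ ┌─╴ │
│↳ B│   │
└───┴───┘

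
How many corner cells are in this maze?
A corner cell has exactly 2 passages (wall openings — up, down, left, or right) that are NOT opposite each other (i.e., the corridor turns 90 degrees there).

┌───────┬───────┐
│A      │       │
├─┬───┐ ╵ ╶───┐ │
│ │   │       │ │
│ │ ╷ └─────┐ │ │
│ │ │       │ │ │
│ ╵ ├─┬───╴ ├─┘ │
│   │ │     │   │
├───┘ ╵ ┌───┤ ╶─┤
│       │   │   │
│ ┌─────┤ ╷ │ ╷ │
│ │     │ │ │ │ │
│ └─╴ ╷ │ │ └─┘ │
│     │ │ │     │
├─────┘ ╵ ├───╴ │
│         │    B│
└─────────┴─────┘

Counting corner cells (2 non-opposite passages):
Total corners: 26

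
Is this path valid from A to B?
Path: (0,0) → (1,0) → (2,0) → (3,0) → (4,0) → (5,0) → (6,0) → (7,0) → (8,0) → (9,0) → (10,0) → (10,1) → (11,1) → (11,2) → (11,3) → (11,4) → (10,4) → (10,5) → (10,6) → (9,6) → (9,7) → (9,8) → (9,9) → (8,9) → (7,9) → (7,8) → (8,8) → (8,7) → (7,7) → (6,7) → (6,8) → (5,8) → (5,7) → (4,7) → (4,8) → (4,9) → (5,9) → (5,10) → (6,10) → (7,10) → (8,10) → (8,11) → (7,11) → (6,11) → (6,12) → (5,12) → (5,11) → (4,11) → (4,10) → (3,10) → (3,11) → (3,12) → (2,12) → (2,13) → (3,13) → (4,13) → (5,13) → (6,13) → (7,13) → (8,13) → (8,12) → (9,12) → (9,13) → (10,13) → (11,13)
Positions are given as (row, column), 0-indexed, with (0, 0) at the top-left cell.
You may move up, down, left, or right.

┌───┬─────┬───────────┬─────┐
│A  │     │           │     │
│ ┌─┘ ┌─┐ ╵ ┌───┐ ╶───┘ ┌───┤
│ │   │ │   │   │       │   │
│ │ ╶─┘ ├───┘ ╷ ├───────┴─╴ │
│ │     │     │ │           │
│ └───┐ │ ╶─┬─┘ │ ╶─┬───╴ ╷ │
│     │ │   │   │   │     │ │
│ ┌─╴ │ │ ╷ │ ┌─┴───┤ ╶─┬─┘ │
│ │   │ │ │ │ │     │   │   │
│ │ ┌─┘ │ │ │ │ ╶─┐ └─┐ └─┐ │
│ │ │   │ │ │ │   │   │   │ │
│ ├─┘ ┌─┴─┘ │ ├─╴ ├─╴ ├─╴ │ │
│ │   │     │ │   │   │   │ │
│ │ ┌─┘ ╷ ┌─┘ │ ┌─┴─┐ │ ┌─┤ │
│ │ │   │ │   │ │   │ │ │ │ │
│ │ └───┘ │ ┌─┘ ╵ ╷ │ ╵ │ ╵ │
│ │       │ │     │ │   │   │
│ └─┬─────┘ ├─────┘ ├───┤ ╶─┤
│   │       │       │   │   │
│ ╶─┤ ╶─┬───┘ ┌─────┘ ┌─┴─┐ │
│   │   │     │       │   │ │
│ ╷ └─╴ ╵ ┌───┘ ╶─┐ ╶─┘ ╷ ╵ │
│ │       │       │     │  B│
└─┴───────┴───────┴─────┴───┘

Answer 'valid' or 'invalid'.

Checking path validity:
Result: All consecutive moves are passable.

valid

Correct solution:

┌───┬─────┬───────────┬─────┐
│A  │     │           │     │
│ ┌─┘ ┌─┐ ╵ ┌───┐ ╶───┘ ┌───┤
│↓│   │ │   │   │       │   │
│ │ ╶─┘ ├───┘ ╷ ├───────┴─╴ │
│↓│     │     │ │        ↱ ↓│
│ └───┐ │ ╶─┬─┘ │ ╶─┬───╴ ╷ │
│↓    │ │   │   │   │↱ → ↑│↓│
│ ┌─╴ │ │ ╷ │ ┌─┴───┤ ╶─┬─┘ │
│↓│   │ │ │ │ │↱ → ↓│↑ ↰│  ↓│
│ │ ┌─┘ │ │ │ │ ╶─┐ └─┐ └─┐ │
│↓│ │   │ │ │ │↑ ↰│↳ ↓│↑ ↰│↓│
│ ├─┘ ┌─┴─┘ │ ├─╴ ├─╴ ├─╴ │ │
│↓│   │     │ │↱ ↑│  ↓│↱ ↑│↓│
│ │ ┌─┘ ╷ ┌─┘ │ ┌─┴─┐ │ ┌─┤ │
│↓│ │   │ │   │↑│↓ ↰│↓│↑│ │↓│
│ │ └───┘ │ ┌─┘ ╵ ╷ │ ╵ │ ╵ │
│↓│       │ │  ↑ ↲│↑│↳ ↑│↓ ↲│
│ └─┬─────┘ ├─────┘ ├───┤ ╶─┤
│↓  │       │↱ → → ↑│   │↳ ↓│
│ ╶─┤ ╶─┬───┘ ┌─────┘ ┌─┴─┐ │
│↳ ↓│   │↱ → ↑│       │   │↓│
│ ╷ └─╴ ╵ ┌───┘ ╶─┐ ╶─┘ ╷ ╵ │
│ │↳ → → ↑│       │     │  B│
└─┴───────┴───────┴─────┴───┘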